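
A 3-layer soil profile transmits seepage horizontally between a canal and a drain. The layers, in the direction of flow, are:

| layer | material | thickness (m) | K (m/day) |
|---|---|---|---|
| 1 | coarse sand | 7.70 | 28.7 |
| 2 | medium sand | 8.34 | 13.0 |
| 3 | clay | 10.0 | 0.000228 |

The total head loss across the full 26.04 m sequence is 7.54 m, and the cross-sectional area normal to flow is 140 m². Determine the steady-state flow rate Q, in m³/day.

Flow is perpendicular to layering, so the layers act in series and the equivalent K is the thickness-weighted harmonic mean.
Total thickness L = 7.70 + 8.34 + 10.0 = 26.04 m.
Σ(b_i/K_i) = 7.70/28.7 + 8.34/13.0 + 10.0/0.000228 = 43861 d.
K_eq = L / Σ(b_i/K_i) = 26.04 / 43861 = 0.0005937 m/day.
Q = K_eq · A · (Δh/L) = 0.0005937 × 140 × (7.54/26.04) = 0.02407 m³/day.

0.0241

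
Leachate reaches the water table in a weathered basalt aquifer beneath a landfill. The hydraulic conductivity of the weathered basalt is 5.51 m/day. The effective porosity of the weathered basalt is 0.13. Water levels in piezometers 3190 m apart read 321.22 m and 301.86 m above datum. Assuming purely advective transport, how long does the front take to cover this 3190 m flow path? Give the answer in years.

34.0

Hydraulic gradient i = (321.22 − 301.86) / 3190 = 19.36 / 3190 = 0.006069.
Darcy flux q = K · i = 5.510 × 0.006069 = 0.03344 m/day.
Seepage velocity v = q / n_e = 0.03344 / 0.13 = 0.2572 m/day.
Travel time t = L / v = 3190 / 0.2572 = 12401 days = 33.95 years.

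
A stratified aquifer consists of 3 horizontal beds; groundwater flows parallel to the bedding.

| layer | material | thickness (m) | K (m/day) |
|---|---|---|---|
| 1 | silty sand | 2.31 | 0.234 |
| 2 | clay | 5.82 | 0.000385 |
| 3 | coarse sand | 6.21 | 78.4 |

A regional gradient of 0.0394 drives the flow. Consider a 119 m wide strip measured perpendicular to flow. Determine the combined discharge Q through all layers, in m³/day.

Flow is parallel to layering, so each bed carries its own Darcy discharge and the transmissivities add.
Σ(K_i·b_i) = 0.234×2.31 + 0.000385×5.82 + 78.4×6.21 = 487.4 m²/day.
Hydraulic gradient i = 0.0394.
Q = Σ(K_i·b_i) · W · i = 487.4 × 119 × 0.03940 = 2285 m³/day.

2290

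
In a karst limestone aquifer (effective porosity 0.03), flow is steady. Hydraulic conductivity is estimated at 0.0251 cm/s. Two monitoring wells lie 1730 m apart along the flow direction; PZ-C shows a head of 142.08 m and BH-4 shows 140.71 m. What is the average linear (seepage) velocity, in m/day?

0.572

Convert K: 0.0251 cm/s × 864 = 21.69 m/day.
Hydraulic gradient i = (142.08 − 140.71) / 1730 = 1.37 / 1730 = 0.0007919.
Darcy flux q = K · i = 21.69 × 0.0007919 = 0.01717 m/day.
Seepage velocity v = q / n_e = 0.01717 / 0.03 = 0.5725 m/day.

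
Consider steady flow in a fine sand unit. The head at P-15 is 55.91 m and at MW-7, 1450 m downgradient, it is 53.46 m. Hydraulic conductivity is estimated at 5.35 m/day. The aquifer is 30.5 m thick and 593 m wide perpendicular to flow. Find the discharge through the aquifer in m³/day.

163

Cross-sectional area A = 593 × 30.5 = 18086 m².
Hydraulic gradient i = (55.91 − 53.46) / 1450 = 2.45 / 1450 = 0.001690.
Darcy's law: Q = K · A · i = 5.350 × 18086 × 0.001690 = 163.5 m³/day.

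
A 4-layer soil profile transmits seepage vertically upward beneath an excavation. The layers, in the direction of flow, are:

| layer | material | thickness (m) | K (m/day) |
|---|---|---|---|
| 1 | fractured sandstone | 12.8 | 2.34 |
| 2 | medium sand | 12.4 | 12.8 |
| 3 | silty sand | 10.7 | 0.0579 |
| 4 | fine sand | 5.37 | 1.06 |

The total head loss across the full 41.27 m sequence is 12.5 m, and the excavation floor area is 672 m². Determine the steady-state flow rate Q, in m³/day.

Flow is perpendicular to layering, so the layers act in series and the equivalent K is the thickness-weighted harmonic mean.
Total thickness L = 12.8 + 12.4 + 10.7 + 5.37 = 41.27 m.
Σ(b_i/K_i) = 12.8/2.34 + 12.4/12.8 + 10.7/0.0579 + 5.37/1.06 = 196.3 d.
K_eq = L / Σ(b_i/K_i) = 41.27 / 196.3 = 0.2102 m/day.
Q = K_eq · A · (Δh/L) = 0.2102 × 672 × (12.5/41.27) = 42.79 m³/day.

42.8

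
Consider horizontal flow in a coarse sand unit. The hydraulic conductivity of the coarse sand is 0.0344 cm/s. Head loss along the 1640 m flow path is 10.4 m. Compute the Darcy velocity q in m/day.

0.188

Convert K: 0.0344 cm/s × 864 = 29.72 m/day.
Hydraulic gradient i = Δh / L = 10.4 / 1640 = 0.006341.
Specific discharge q = K · i = 29.72 × 0.006341 = 0.1885 m/day.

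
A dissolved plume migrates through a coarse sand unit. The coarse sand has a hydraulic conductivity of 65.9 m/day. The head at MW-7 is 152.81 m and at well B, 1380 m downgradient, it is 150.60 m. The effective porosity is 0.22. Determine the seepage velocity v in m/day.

Hydraulic gradient i = (152.81 − 150.60) / 1380 = 2.21 / 1380 = 0.001601.
Darcy flux q = K · i = 65.90 × 0.001601 = 0.1055 m/day.
Seepage velocity v = q / n_e = 0.1055 / 0.22 = 0.4797 m/day.

0.480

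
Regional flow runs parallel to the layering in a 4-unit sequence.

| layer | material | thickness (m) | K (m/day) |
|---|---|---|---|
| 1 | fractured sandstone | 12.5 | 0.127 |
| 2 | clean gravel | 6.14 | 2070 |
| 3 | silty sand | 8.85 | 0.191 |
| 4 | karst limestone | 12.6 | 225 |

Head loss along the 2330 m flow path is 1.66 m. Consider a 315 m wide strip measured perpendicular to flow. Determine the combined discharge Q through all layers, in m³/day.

3490

Flow is parallel to layering, so each bed carries its own Darcy discharge and the transmissivities add.
Σ(K_i·b_i) = 0.127×12.5 + 2070×6.14 + 0.191×8.85 + 225×12.6 = 15548 m²/day.
Hydraulic gradient i = Δh / L = 1.66 / 2330 = 0.0007124.
Q = Σ(K_i·b_i) · W · i = 15548 × 315 × 0.0007124 = 3489 m³/day.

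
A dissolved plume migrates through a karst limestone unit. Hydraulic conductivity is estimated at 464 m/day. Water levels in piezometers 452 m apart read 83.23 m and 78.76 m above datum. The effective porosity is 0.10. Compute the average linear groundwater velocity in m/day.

45.9

Hydraulic gradient i = (83.23 − 78.76) / 452 = 4.47 / 452 = 0.009889.
Darcy flux q = K · i = 464.0 × 0.009889 = 4.589 m/day.
Seepage velocity v = q / n_e = 4.589 / 0.10 = 45.89 m/day.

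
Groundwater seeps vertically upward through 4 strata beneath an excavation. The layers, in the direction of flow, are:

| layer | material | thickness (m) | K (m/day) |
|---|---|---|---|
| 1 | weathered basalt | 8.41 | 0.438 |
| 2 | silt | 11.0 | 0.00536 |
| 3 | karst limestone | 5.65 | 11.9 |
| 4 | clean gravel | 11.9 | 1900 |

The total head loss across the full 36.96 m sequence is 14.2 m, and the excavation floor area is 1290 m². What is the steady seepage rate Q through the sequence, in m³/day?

8.84

Flow is perpendicular to layering, so the layers act in series and the equivalent K is the thickness-weighted harmonic mean.
Total thickness L = 8.41 + 11.0 + 5.65 + 11.9 = 36.96 m.
Σ(b_i/K_i) = 8.41/0.438 + 11.0/0.00536 + 5.65/11.9 + 11.9/1900 = 2072 d.
K_eq = L / Σ(b_i/K_i) = 36.96 / 2072 = 0.01784 m/day.
Q = K_eq · A · (Δh/L) = 0.01784 × 1290 × (14.2/36.96) = 8.841 m³/day.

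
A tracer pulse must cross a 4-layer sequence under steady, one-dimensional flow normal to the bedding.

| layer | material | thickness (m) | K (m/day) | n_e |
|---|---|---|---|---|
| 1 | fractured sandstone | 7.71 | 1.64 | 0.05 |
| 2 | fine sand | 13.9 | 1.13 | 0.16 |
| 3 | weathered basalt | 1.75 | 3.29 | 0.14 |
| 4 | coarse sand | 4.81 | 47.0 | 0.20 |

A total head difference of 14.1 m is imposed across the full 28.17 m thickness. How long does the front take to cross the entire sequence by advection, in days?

4.77

With flow normal to the layers, continuity requires the same specific discharge q through every layer.
Σ(b_i/K_i) = 7.71/1.64 + 13.9/1.13 + 1.75/3.29 + 4.81/47.0 = 17.64 d.
q = Δh / Σ(b_i/K_i) = 14.1 / 17.64 = 0.7995 m/day.
In each layer the seepage velocity is v_i = q/n_i, so the layer transit time is t_i = b_i·n_i / q:
  layer 1 (fractured sandstone): t_1 = 7.71 × 0.05 / 0.7995 = 0.4822 d
  layer 2 (fine sand): t_2 = 13.9 × 0.16 / 0.7995 = 2.782 d
  layer 3 (weathered basalt): t_3 = 1.75 × 0.14 / 0.7995 = 0.3064 d
  layer 4 (coarse sand): t_4 = 4.81 × 0.20 / 0.7995 = 1.203 d
Total t = Σ t_i = 4.774 days.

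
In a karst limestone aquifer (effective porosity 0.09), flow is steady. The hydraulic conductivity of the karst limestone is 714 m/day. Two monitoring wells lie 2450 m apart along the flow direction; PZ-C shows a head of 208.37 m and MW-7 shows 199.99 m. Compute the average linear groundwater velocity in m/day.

27.1

Hydraulic gradient i = (208.37 − 199.99) / 2450 = 8.38 / 2450 = 0.003420.
Darcy flux q = K · i = 714.0 × 0.003420 = 2.442 m/day.
Seepage velocity v = q / n_e = 2.442 / 0.09 = 27.14 m/day.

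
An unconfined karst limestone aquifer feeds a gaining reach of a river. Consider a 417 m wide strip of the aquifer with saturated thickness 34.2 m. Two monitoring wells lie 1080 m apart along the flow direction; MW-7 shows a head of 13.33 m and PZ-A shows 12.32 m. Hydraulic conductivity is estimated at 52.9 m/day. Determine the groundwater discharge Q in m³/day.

Cross-sectional area A = 417 × 34.2 = 14261 m².
Hydraulic gradient i = (13.33 − 12.32) / 1080 = 1.01 / 1080 = 0.0009352.
Darcy's law: Q = K · A · i = 52.90 × 14261 × 0.0009352 = 705.5 m³/day.

706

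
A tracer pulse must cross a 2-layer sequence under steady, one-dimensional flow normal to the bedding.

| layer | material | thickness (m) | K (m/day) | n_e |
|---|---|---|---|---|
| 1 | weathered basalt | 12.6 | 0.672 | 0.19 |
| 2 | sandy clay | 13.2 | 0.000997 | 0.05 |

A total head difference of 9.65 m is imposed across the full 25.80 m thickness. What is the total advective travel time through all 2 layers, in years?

11.5

With flow normal to the layers, continuity requires the same specific discharge q through every layer.
Σ(b_i/K_i) = 12.6/0.672 + 13.2/0.000997 = 13258 d.
q = Δh / Σ(b_i/K_i) = 9.65 / 13258 = 0.0007278 m/day.
In each layer the seepage velocity is v_i = q/n_i, so the layer transit time is t_i = b_i·n_i / q:
  layer 1 (weathered basalt): t_1 = 12.6 × 0.19 / 0.0007278 = 3289 d
  layer 2 (sandy clay): t_2 = 13.2 × 0.05 / 0.0007278 = 906.8 d
Total t = Σ t_i = 4196 days = 11.49 years.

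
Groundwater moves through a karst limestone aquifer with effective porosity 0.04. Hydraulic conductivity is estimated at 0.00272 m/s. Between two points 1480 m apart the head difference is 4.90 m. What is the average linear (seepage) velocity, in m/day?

19.5

Convert K: 0.00272 m/s × 86400 = 235.0 m/day.
Hydraulic gradient i = Δh / L = 4.90 / 1480 = 0.003311.
Darcy flux q = K · i = 235.0 × 0.003311 = 0.7781 m/day.
Seepage velocity v = q / n_e = 0.7781 / 0.04 = 19.45 m/day.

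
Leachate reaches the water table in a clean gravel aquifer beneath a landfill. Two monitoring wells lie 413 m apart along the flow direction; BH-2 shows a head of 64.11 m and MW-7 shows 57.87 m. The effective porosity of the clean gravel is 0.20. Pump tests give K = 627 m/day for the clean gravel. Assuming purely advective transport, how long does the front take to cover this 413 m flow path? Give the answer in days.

8.72

Hydraulic gradient i = (64.11 − 57.87) / 413 = 6.24 / 413 = 0.01511.
Darcy flux q = K · i = 627.0 × 0.01511 = 9.473 m/day.
Seepage velocity v = q / n_e = 9.473 / 0.20 = 47.37 m/day.
Travel time t = L / v = 413 / 47.37 = 8.719 days.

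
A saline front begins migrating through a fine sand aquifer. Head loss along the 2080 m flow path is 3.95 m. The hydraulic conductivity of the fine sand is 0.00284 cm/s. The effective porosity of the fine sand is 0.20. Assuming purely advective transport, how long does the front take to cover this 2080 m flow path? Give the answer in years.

244

Convert K: 0.00284 cm/s × 864 = 2.454 m/day.
Hydraulic gradient i = Δh / L = 3.95 / 2080 = 0.001899.
Darcy flux q = K · i = 2.454 × 0.001899 = 0.004660 m/day.
Seepage velocity v = q / n_e = 0.004660 / 0.20 = 0.02330 m/day.
Travel time t = L / v = 2080 / 0.02330 = 89275 days = 244.4 years.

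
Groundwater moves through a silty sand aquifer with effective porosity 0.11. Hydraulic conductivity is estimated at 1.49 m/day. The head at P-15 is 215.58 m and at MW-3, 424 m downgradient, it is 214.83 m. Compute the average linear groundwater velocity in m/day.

Hydraulic gradient i = (215.58 − 214.83) / 424 = 0.75 / 424 = 0.001769.
Darcy flux q = K · i = 1.490 × 0.001769 = 0.002636 m/day.
Seepage velocity v = q / n_e = 0.002636 / 0.11 = 0.02396 m/day.

0.0240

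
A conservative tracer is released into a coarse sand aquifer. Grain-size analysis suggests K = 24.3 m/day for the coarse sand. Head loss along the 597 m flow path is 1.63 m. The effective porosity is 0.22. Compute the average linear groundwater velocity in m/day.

Hydraulic gradient i = Δh / L = 1.63 / 597 = 0.002730.
Darcy flux q = K · i = 24.30 × 0.002730 = 0.06635 m/day.
Seepage velocity v = q / n_e = 0.06635 / 0.22 = 0.3016 m/day.

0.302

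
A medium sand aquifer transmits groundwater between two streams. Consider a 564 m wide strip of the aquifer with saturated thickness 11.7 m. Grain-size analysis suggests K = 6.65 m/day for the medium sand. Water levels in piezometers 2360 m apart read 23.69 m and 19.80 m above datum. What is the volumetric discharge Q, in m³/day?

Cross-sectional area A = 564 × 11.7 = 6599 m².
Hydraulic gradient i = (23.69 − 19.80) / 2360 = 3.89 / 2360 = 0.001648.
Darcy's law: Q = K · A · i = 6.650 × 6599 × 0.001648 = 72.33 m³/day.

72.3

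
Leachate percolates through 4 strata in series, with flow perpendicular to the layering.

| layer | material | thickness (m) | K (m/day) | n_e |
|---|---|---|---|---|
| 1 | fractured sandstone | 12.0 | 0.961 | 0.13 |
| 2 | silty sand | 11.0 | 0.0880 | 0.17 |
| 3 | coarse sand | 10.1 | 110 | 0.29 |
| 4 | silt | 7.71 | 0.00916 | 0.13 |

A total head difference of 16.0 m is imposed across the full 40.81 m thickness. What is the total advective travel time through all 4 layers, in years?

With flow normal to the layers, continuity requires the same specific discharge q through every layer.
Σ(b_i/K_i) = 12.0/0.961 + 11.0/0.0880 + 10.1/110 + 7.71/0.00916 = 979.3 d.
q = Δh / Σ(b_i/K_i) = 16.0 / 979.3 = 0.01634 m/day.
In each layer the seepage velocity is v_i = q/n_i, so the layer transit time is t_i = b_i·n_i / q:
  layer 1 (fractured sandstone): t_1 = 12.0 × 0.13 / 0.01634 = 95.48 d
  layer 2 (silty sand): t_2 = 11.0 × 0.17 / 0.01634 = 114.5 d
  layer 3 (coarse sand): t_3 = 10.1 × 0.29 / 0.01634 = 179.3 d
  layer 4 (silt): t_4 = 7.71 × 0.13 / 0.01634 = 61.35 d
Total t = Σ t_i = 450.5 days = 1.234 years.

1.23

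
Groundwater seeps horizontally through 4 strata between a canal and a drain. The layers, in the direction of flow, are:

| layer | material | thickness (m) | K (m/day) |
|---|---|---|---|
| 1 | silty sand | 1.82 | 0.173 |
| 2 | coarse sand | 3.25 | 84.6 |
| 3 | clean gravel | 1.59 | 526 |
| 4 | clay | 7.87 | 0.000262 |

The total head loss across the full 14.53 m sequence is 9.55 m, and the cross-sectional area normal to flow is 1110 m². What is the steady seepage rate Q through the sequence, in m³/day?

0.353

Flow is perpendicular to layering, so the layers act in series and the equivalent K is the thickness-weighted harmonic mean.
Total thickness L = 1.82 + 3.25 + 1.59 + 7.87 = 14.53 m.
Σ(b_i/K_i) = 1.82/0.173 + 3.25/84.6 + 1.59/526 + 7.87/0.000262 = 30049 d.
K_eq = L / Σ(b_i/K_i) = 14.53 / 30049 = 0.0004835 m/day.
Q = K_eq · A · (Δh/L) = 0.0004835 × 1110 × (9.55/14.53) = 0.3528 m³/day.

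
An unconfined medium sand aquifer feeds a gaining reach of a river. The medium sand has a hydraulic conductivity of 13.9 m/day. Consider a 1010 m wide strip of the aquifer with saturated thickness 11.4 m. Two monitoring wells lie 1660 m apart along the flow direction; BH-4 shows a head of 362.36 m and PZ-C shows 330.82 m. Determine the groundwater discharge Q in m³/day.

Cross-sectional area A = 1010 × 11.4 = 11514 m².
Hydraulic gradient i = (362.36 − 330.82) / 1660 = 31.54 / 1660 = 0.01900.
Darcy's law: Q = K · A · i = 13.90 × 11514 × 0.01900 = 3041 m³/day.

3040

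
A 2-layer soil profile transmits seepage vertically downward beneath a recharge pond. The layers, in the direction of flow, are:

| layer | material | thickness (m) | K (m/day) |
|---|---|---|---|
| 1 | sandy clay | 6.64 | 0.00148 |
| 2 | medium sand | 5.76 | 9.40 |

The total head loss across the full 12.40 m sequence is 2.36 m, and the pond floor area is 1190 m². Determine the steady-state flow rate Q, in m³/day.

Flow is perpendicular to layering, so the layers act in series and the equivalent K is the thickness-weighted harmonic mean.
Total thickness L = 6.64 + 5.76 = 12.40 m.
Σ(b_i/K_i) = 6.64/0.00148 + 5.76/9.40 = 4487 d.
K_eq = L / Σ(b_i/K_i) = 12.40 / 4487 = 0.002763 m/day.
Q = K_eq · A · (Δh/L) = 0.002763 × 1190 × (2.36/12.40) = 0.6259 m³/day.

0.626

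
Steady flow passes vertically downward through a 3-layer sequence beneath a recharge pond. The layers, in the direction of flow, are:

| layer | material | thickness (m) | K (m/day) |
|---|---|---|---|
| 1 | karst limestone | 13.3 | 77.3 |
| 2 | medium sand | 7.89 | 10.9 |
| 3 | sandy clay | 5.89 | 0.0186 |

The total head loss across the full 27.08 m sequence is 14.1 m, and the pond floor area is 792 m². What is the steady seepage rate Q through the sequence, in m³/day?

35.2

Flow is perpendicular to layering, so the layers act in series and the equivalent K is the thickness-weighted harmonic mean.
Total thickness L = 13.3 + 7.89 + 5.89 = 27.08 m.
Σ(b_i/K_i) = 13.3/77.3 + 7.89/10.9 + 5.89/0.0186 = 317.6 d.
K_eq = L / Σ(b_i/K_i) = 27.08 / 317.6 = 0.08527 m/day.
Q = K_eq · A · (Δh/L) = 0.08527 × 792 × (14.1/27.08) = 35.17 m³/day.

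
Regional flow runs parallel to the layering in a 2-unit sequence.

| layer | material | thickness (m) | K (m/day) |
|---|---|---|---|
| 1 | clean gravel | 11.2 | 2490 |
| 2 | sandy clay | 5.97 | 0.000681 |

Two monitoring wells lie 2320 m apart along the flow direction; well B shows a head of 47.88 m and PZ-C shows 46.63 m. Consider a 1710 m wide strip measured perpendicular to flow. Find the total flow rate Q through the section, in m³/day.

Flow is parallel to layering, so each bed carries its own Darcy discharge and the transmissivities add.
Σ(K_i·b_i) = 2490×11.2 + 0.000681×5.97 = 27888 m²/day.
Hydraulic gradient i = (47.88 − 46.63) / 2320 = 1.25 / 2320 = 0.0005388.
Q = Σ(K_i·b_i) · W · i = 27888 × 1710 × 0.0005388 = 25694 m³/day.

25700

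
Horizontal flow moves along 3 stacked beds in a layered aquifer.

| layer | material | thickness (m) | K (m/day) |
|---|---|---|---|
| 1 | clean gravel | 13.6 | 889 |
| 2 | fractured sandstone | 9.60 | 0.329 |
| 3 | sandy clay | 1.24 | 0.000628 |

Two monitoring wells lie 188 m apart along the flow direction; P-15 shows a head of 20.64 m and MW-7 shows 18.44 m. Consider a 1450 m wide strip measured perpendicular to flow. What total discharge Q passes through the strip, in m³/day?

205000

Flow is parallel to layering, so each bed carries its own Darcy discharge and the transmissivities add.
Σ(K_i·b_i) = 889×13.6 + 0.329×9.60 + 0.000628×1.24 = 12094 m²/day.
Hydraulic gradient i = (20.64 − 18.44) / 188 = 2.2 / 188 = 0.01170.
Q = Σ(K_i·b_i) · W · i = 12094 × 1450 × 0.01170 = 2.052e+05 m³/day.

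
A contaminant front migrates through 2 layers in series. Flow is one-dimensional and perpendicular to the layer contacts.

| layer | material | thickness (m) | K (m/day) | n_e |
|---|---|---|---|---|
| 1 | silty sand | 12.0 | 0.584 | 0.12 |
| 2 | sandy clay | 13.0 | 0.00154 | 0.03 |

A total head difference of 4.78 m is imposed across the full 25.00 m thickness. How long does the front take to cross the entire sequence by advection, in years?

With flow normal to the layers, continuity requires the same specific discharge q through every layer.
Σ(b_i/K_i) = 12.0/0.584 + 13.0/0.00154 = 8462 d.
q = Δh / Σ(b_i/K_i) = 4.78 / 8462 = 0.0005649 m/day.
In each layer the seepage velocity is v_i = q/n_i, so the layer transit time is t_i = b_i·n_i / q:
  layer 1 (silty sand): t_1 = 12.0 × 0.12 / 0.0005649 = 2549 d
  layer 2 (sandy clay): t_2 = 13.0 × 0.03 / 0.0005649 = 690.4 d
Total t = Σ t_i = 3240 days = 8.870 years.

8.87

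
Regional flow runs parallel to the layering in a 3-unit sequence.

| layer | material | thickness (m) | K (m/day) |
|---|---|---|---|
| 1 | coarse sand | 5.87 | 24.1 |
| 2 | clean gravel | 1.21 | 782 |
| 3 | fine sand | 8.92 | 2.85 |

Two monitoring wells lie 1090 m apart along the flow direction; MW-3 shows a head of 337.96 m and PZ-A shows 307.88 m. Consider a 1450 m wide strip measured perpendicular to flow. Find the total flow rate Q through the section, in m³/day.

Flow is parallel to layering, so each bed carries its own Darcy discharge and the transmissivities add.
Σ(K_i·b_i) = 24.1×5.87 + 782×1.21 + 2.85×8.92 = 1113 m²/day.
Hydraulic gradient i = (337.96 − 307.88) / 1090 = 30.08 / 1090 = 0.02760.
Q = Σ(K_i·b_i) · W · i = 1113 × 1450 × 0.02760 = 44541 m³/day.

44500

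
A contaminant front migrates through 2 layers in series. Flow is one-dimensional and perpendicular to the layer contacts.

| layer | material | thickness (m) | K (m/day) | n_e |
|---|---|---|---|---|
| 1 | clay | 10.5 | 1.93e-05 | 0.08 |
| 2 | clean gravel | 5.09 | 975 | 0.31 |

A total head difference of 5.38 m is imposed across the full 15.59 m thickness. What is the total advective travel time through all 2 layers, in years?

With flow normal to the layers, continuity requires the same specific discharge q through every layer.
Σ(b_i/K_i) = 10.5/1.93e-05 + 5.09/975 = 5.440e+05 d.
q = Δh / Σ(b_i/K_i) = 5.38 / 5.440e+05 = 9.889e-06 m/day.
In each layer the seepage velocity is v_i = q/n_i, so the layer transit time is t_i = b_i·n_i / q:
  layer 1 (clay): t_1 = 10.5 × 0.08 / 9.889e-06 = 84943 d
  layer 2 (clean gravel): t_2 = 5.09 × 0.31 / 9.889e-06 = 1.596e+05 d
Total t = Σ t_i = 2.445e+05 days = 669.4 years.

669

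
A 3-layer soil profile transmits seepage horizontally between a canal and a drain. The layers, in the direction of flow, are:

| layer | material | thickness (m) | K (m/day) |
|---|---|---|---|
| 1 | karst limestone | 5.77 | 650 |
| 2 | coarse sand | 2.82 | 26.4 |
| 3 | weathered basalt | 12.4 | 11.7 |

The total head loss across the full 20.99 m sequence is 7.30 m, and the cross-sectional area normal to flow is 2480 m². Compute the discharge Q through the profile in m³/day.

Flow is perpendicular to layering, so the layers act in series and the equivalent K is the thickness-weighted harmonic mean.
Total thickness L = 5.77 + 2.82 + 12.4 = 20.99 m.
Σ(b_i/K_i) = 5.77/650 + 2.82/26.4 + 12.4/11.7 = 1.176 d.
K_eq = L / Σ(b_i/K_i) = 20.99 / 1.176 = 17.86 m/day.
Q = K_eq · A · (Δh/L) = 17.86 × 2480 × (7.30/20.99) = 15401 m³/day.

15400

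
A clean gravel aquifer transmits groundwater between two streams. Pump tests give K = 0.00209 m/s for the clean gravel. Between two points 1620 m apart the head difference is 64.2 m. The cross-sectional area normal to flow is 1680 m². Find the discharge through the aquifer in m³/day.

12000

Convert K: 0.00209 m/s × 86400 = 180.6 m/day.
Hydraulic gradient i = Δh / L = 64.2 / 1620 = 0.03963.
Darcy's law: Q = K · A · i = 180.6 × 1680 × 0.03963 = 12022 m³/day.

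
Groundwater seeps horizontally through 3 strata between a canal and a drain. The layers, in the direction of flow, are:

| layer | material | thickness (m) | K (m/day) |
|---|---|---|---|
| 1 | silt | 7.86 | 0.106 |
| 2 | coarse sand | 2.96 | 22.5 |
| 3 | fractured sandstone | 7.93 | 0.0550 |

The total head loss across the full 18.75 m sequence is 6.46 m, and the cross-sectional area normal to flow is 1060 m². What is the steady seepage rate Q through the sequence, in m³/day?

31.3

Flow is perpendicular to layering, so the layers act in series and the equivalent K is the thickness-weighted harmonic mean.
Total thickness L = 7.86 + 2.96 + 7.93 = 18.75 m.
Σ(b_i/K_i) = 7.86/0.106 + 2.96/22.5 + 7.93/0.0550 = 218.5 d.
K_eq = L / Σ(b_i/K_i) = 18.75 / 218.5 = 0.08583 m/day.
Q = K_eq · A · (Δh/L) = 0.08583 × 1060 × (6.46/18.75) = 31.34 m³/day.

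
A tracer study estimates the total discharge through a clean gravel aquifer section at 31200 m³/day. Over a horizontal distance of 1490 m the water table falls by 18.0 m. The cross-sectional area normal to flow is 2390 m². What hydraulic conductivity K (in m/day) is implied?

Hydraulic gradient i = Δh / L = 18.0 / 1490 = 0.01208.
From Q = K·A·i, K = Q / (A·i) = 31200 / (2390 × 0.01208) = 1081 m/day.

1080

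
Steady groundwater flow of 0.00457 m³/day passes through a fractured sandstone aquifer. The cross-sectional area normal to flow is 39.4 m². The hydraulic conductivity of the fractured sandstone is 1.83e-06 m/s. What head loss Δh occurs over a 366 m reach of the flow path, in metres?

Convert K: 1.83e-06 m/s × 86400 = 0.1581 m/day.
From Q = K·A·i, i = Q / (K·A) = 0.00457 / (0.1581 × 39.40) = 0.0007336.
Head loss Δh = i · L = 0.0007336 × 366 = 0.2685 m.

0.268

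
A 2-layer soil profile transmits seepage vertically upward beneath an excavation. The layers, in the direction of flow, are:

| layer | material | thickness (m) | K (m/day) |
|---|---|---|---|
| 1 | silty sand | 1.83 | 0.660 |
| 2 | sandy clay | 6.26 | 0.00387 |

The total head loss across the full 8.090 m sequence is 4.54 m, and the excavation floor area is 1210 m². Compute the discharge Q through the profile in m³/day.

3.39

Flow is perpendicular to layering, so the layers act in series and the equivalent K is the thickness-weighted harmonic mean.
Total thickness L = 1.83 + 6.26 = 8.090 m.
Σ(b_i/K_i) = 1.83/0.660 + 6.26/0.00387 = 1620 d.
K_eq = L / Σ(b_i/K_i) = 8.090 / 1620 = 0.004993 m/day.
Q = K_eq · A · (Δh/L) = 0.004993 × 1210 × (4.54/8.090) = 3.390 m³/day.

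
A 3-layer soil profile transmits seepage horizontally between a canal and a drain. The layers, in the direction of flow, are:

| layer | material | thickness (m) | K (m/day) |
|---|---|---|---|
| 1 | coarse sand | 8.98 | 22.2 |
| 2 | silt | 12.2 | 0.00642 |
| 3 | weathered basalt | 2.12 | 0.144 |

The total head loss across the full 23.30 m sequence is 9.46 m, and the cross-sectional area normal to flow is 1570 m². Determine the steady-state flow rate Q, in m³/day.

7.75

Flow is perpendicular to layering, so the layers act in series and the equivalent K is the thickness-weighted harmonic mean.
Total thickness L = 8.98 + 12.2 + 2.12 = 23.30 m.
Σ(b_i/K_i) = 8.98/22.2 + 12.2/0.00642 + 2.12/0.144 = 1915 d.
K_eq = L / Σ(b_i/K_i) = 23.30 / 1915 = 0.01216 m/day.
Q = K_eq · A · (Δh/L) = 0.01216 × 1570 × (9.46/23.30) = 7.754 m³/day.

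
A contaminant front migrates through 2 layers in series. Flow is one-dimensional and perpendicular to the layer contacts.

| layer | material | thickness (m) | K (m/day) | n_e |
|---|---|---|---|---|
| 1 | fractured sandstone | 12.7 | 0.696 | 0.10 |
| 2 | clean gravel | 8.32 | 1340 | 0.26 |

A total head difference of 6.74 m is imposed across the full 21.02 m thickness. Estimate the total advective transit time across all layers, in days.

With flow normal to the layers, continuity requires the same specific discharge q through every layer.
Σ(b_i/K_i) = 12.7/0.696 + 8.32/1340 = 18.25 d.
q = Δh / Σ(b_i/K_i) = 6.74 / 18.25 = 0.3692 m/day.
In each layer the seepage velocity is v_i = q/n_i, so the layer transit time is t_i = b_i·n_i / q:
  layer 1 (fractured sandstone): t_1 = 12.7 × 0.10 / 0.3692 = 3.439 d
  layer 2 (clean gravel): t_2 = 8.32 × 0.26 / 0.3692 = 5.858 d
Total t = Σ t_i = 9.298 days.

9.30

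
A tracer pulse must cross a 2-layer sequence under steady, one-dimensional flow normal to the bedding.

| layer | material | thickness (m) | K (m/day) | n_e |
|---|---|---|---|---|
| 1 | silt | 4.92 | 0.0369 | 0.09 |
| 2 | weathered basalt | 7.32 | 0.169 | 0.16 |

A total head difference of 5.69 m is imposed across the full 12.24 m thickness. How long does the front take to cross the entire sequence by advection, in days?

With flow normal to the layers, continuity requires the same specific discharge q through every layer.
Σ(b_i/K_i) = 4.92/0.0369 + 7.32/0.169 = 176.6 d.
q = Δh / Σ(b_i/K_i) = 5.69 / 176.6 = 0.03221 m/day.
In each layer the seepage velocity is v_i = q/n_i, so the layer transit time is t_i = b_i·n_i / q:
  layer 1 (silt): t_1 = 4.92 × 0.09 / 0.03221 = 13.75 d
  layer 2 (weathered basalt): t_2 = 7.32 × 0.16 / 0.03221 = 36.36 d
Total t = Σ t_i = 50.11 days.

50.1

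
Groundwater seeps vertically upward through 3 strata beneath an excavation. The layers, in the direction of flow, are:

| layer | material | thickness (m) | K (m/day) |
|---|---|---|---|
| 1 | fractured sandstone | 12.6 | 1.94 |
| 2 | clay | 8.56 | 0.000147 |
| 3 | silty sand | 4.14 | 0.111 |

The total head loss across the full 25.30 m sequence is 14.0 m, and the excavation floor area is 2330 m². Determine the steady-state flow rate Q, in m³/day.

Flow is perpendicular to layering, so the layers act in series and the equivalent K is the thickness-weighted harmonic mean.
Total thickness L = 12.6 + 8.56 + 4.14 = 25.30 m.
Σ(b_i/K_i) = 12.6/1.94 + 8.56/0.000147 + 4.14/0.111 = 58275 d.
K_eq = L / Σ(b_i/K_i) = 25.30 / 58275 = 0.0004341 m/day.
Q = K_eq · A · (Δh/L) = 0.0004341 × 2330 × (14.0/25.30) = 0.5598 m³/day.

0.560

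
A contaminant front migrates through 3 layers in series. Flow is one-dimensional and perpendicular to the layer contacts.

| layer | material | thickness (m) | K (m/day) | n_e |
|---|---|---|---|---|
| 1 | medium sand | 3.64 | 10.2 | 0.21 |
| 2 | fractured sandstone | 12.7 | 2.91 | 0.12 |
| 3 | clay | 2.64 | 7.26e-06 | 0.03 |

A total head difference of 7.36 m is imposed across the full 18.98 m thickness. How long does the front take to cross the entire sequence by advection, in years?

With flow normal to the layers, continuity requires the same specific discharge q through every layer.
Σ(b_i/K_i) = 3.64/10.2 + 12.7/2.91 + 2.64/7.26e-06 = 3.636e+05 d.
q = Δh / Σ(b_i/K_i) = 7.36 / 3.636e+05 = 2.024e-05 m/day.
In each layer the seepage velocity is v_i = q/n_i, so the layer transit time is t_i = b_i·n_i / q:
  layer 1 (medium sand): t_1 = 3.64 × 0.21 / 2.024e-05 = 37767 d
  layer 2 (fractured sandstone): t_2 = 12.7 × 0.12 / 2.024e-05 = 75297 d
  layer 3 (clay): t_3 = 2.64 × 0.03 / 2.024e-05 = 3913 d
Total t = Σ t_i = 1.170e+05 days = 320.3 years.

320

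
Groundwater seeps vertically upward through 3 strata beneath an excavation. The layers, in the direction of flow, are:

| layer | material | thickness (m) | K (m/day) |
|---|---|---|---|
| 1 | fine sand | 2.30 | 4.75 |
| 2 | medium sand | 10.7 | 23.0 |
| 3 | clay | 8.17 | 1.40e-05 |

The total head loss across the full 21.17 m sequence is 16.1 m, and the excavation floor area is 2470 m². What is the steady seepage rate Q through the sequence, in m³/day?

0.0681

Flow is perpendicular to layering, so the layers act in series and the equivalent K is the thickness-weighted harmonic mean.
Total thickness L = 2.30 + 10.7 + 8.17 = 21.17 m.
Σ(b_i/K_i) = 2.30/4.75 + 10.7/23.0 + 8.17/1.40e-05 = 5.836e+05 d.
K_eq = L / Σ(b_i/K_i) = 21.17 / 5.836e+05 = 3.628e-05 m/day.
Q = K_eq · A · (Δh/L) = 3.628e-05 × 2470 × (16.1/21.17) = 0.06814 m³/day.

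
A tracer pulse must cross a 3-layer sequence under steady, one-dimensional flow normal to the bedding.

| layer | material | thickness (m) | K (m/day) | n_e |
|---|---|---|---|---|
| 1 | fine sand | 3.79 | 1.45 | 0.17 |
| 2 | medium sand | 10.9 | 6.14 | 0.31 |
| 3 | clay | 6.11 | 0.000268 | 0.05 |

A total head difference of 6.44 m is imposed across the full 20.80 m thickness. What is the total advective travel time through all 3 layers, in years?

42.0

With flow normal to the layers, continuity requires the same specific discharge q through every layer.
Σ(b_i/K_i) = 3.79/1.45 + 10.9/6.14 + 6.11/0.000268 = 22803 d.
q = Δh / Σ(b_i/K_i) = 6.44 / 22803 = 0.0002824 m/day.
In each layer the seepage velocity is v_i = q/n_i, so the layer transit time is t_i = b_i·n_i / q:
  layer 1 (fine sand): t_1 = 3.79 × 0.17 / 0.0002824 = 2281 d
  layer 2 (medium sand): t_2 = 10.9 × 0.31 / 0.0002824 = 11964 d
  layer 3 (clay): t_3 = 6.11 × 0.05 / 0.0002824 = 1082 d
Total t = Σ t_i = 15328 days = 41.96 years.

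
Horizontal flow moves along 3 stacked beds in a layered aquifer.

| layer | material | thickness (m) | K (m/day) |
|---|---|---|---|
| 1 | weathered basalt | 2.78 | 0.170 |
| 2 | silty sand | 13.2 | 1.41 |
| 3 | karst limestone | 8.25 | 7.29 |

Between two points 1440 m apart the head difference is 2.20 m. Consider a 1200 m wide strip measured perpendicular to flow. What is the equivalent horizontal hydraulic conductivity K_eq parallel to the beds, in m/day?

3.27

Flow is parallel to layering, so each bed carries its own Darcy discharge and the transmissivities add.
Σ(K_i·b_i) = 0.170×2.78 + 1.41×13.2 + 7.29×8.25 = 79.23 m²/day.
Total thickness b = 24.23 m, so K_eq = Σ(K_i·b_i)/b = 3.270 m/day.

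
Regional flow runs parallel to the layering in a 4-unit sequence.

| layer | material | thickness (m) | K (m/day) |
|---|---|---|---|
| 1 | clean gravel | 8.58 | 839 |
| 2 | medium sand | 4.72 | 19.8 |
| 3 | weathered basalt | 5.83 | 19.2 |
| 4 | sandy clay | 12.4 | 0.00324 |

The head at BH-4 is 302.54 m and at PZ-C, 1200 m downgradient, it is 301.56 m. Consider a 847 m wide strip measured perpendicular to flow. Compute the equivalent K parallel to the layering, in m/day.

Flow is parallel to layering, so each bed carries its own Darcy discharge and the transmissivities add.
Σ(K_i·b_i) = 839×8.58 + 19.8×4.72 + 19.2×5.83 + 0.00324×12.4 = 7404 m²/day.
Total thickness b = 31.53 m, so K_eq = Σ(K_i·b_i)/b = 234.8 m/day.

235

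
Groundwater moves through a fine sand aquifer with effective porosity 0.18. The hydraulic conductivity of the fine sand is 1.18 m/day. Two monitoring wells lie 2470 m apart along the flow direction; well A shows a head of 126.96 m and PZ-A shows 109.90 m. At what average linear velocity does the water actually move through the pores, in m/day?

0.0453

Hydraulic gradient i = (126.96 − 109.90) / 2470 = 17.06 / 2470 = 0.006907.
Darcy flux q = K · i = 1.180 × 0.006907 = 0.008150 m/day.
Seepage velocity v = q / n_e = 0.008150 / 0.18 = 0.04528 m/day.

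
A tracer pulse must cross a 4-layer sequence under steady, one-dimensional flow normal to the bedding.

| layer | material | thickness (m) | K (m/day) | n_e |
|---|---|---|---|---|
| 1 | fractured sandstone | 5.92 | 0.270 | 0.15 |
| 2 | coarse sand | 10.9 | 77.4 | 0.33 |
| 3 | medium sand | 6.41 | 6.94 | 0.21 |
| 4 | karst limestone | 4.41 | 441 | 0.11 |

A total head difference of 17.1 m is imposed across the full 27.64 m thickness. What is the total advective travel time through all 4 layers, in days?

8.50

With flow normal to the layers, continuity requires the same specific discharge q through every layer.
Σ(b_i/K_i) = 5.92/0.270 + 10.9/77.4 + 6.41/6.94 + 4.41/441 = 23.00 d.
q = Δh / Σ(b_i/K_i) = 17.1 / 23.00 = 0.7435 m/day.
In each layer the seepage velocity is v_i = q/n_i, so the layer transit time is t_i = b_i·n_i / q:
  layer 1 (fractured sandstone): t_1 = 5.92 × 0.15 / 0.7435 = 1.194 d
  layer 2 (coarse sand): t_2 = 10.9 × 0.33 / 0.7435 = 4.838 d
  layer 3 (medium sand): t_3 = 6.41 × 0.21 / 0.7435 = 1.811 d
  layer 4 (karst limestone): t_4 = 4.41 × 0.11 / 0.7435 = 0.6525 d
Total t = Σ t_i = 8.496 days.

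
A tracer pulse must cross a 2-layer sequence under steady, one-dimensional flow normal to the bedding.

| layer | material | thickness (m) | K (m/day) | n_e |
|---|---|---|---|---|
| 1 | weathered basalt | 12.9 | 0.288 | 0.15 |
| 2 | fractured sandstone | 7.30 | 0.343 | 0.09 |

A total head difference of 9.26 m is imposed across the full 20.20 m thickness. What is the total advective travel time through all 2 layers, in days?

With flow normal to the layers, continuity requires the same specific discharge q through every layer.
Σ(b_i/K_i) = 12.9/0.288 + 7.30/0.343 = 66.07 d.
q = Δh / Σ(b_i/K_i) = 9.26 / 66.07 = 0.1401 m/day.
In each layer the seepage velocity is v_i = q/n_i, so the layer transit time is t_i = b_i·n_i / q:
  layer 1 (weathered basalt): t_1 = 12.9 × 0.15 / 0.1401 = 13.81 d
  layer 2 (fractured sandstone): t_2 = 7.30 × 0.09 / 0.1401 = 4.688 d
Total t = Σ t_i = 18.50 days.

18.5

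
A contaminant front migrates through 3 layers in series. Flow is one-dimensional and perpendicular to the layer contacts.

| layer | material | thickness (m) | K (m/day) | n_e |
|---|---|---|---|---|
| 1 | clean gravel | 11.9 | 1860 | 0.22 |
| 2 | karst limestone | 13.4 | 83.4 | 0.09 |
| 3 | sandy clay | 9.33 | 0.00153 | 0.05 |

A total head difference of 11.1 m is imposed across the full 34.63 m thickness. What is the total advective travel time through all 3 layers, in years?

With flow normal to the layers, continuity requires the same specific discharge q through every layer.
Σ(b_i/K_i) = 11.9/1860 + 13.4/83.4 + 9.33/0.00153 = 6098 d.
q = Δh / Σ(b_i/K_i) = 11.1 / 6098 = 0.001820 m/day.
In each layer the seepage velocity is v_i = q/n_i, so the layer transit time is t_i = b_i·n_i / q:
  layer 1 (clean gravel): t_1 = 11.9 × 0.22 / 0.001820 = 1438 d
  layer 2 (karst limestone): t_2 = 13.4 × 0.09 / 0.001820 = 662.6 d
  layer 3 (sandy clay): t_3 = 9.33 × 0.05 / 0.001820 = 256.3 d
Total t = Σ t_i = 2357 days = 6.454 years.

6.45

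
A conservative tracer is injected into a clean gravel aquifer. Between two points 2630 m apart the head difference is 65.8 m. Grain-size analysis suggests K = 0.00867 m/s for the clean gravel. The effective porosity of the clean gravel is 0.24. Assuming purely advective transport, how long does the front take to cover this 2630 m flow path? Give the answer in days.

Convert K: 0.00867 m/s × 86400 = 749.1 m/day.
Hydraulic gradient i = Δh / L = 65.8 / 2630 = 0.02502.
Darcy flux q = K · i = 749.1 × 0.02502 = 18.74 m/day.
Seepage velocity v = q / n_e = 18.74 / 0.24 = 78.09 m/day.
Travel time t = L / v = 2630 / 78.09 = 33.68 days.

33.7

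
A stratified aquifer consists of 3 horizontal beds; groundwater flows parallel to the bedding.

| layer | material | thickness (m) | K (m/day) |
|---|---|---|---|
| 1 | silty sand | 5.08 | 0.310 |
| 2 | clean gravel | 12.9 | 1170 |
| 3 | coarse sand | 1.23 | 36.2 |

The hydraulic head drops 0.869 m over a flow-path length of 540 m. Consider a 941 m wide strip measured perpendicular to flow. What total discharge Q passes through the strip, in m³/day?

22900

Flow is parallel to layering, so each bed carries its own Darcy discharge and the transmissivities add.
Σ(K_i·b_i) = 0.310×5.08 + 1170×12.9 + 36.2×1.23 = 15139 m²/day.
Hydraulic gradient i = Δh / L = 0.869 / 540 = 0.001609.
Q = Σ(K_i·b_i) · W · i = 15139 × 941 × 0.001609 = 22925 m³/day.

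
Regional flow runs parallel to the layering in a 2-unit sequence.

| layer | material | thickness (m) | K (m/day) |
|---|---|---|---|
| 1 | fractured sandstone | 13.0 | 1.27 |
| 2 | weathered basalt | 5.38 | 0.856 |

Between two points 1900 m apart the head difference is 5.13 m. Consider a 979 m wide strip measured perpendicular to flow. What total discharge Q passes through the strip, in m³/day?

55.8

Flow is parallel to layering, so each bed carries its own Darcy discharge and the transmissivities add.
Σ(K_i·b_i) = 1.27×13.0 + 0.856×5.38 = 21.12 m²/day.
Hydraulic gradient i = Δh / L = 5.13 / 1900 = 0.002700.
Q = Σ(K_i·b_i) · W · i = 21.12 × 979 × 0.002700 = 55.81 m³/day.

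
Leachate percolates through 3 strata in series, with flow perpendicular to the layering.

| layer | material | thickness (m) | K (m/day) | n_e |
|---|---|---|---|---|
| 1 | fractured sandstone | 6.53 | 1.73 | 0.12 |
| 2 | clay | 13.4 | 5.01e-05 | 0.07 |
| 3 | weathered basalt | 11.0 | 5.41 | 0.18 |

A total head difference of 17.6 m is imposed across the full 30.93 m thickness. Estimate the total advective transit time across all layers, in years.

154

With flow normal to the layers, continuity requires the same specific discharge q through every layer.
Σ(b_i/K_i) = 6.53/1.73 + 13.4/5.01e-05 + 11.0/5.41 = 2.675e+05 d.
q = Δh / Σ(b_i/K_i) = 17.6 / 2.675e+05 = 6.580e-05 m/day.
In each layer the seepage velocity is v_i = q/n_i, so the layer transit time is t_i = b_i·n_i / q:
  layer 1 (fractured sandstone): t_1 = 6.53 × 0.12 / 6.580e-05 = 11909 d
  layer 2 (clay): t_2 = 13.4 × 0.07 / 6.580e-05 = 14255 d
  layer 3 (weathered basalt): t_3 = 11.0 × 0.18 / 6.580e-05 = 30090 d
Total t = Σ t_i = 56254 days = 154.0 years.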